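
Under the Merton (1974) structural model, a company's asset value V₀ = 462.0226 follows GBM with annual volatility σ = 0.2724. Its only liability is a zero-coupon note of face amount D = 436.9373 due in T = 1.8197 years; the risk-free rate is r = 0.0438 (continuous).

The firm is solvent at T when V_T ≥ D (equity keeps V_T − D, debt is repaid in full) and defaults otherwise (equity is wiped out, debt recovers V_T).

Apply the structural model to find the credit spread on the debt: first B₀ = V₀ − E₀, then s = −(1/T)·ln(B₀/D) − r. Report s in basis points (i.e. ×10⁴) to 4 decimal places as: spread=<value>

spread=543.4573

Work the structural quantities from V₀ = 462.0226 against face 436.9373:
d₁ = [ln(V₀/D) + (r + σ²/2)T] / (σ√T)
   = [ln(462.0226/436.9373) + (0.0438 + 0.5·0.2724²)·1.8197] / (0.2724·√1.8197)
   = [0.055824 + 0.147215] / 0.367457 = 0.552552
d₂ = d₁ − σ√T = 0.552552 − 0.367457 = 0.185095
N(d₁) = 0.709715,  N(d₂) = 0.573423,  e^(−rT) = 0.923391
E₀ = V₀·N(d₁) − D·e^(−rT)·N(d₂)
   = 462.0226·0.709715 − 436.9373·0.923391·0.573423 = 96.549048
B₀ = V₀ − E₀ = 462.0226 − 96.549048 = 365.473552
spread = −(1/T)·ln(B₀/D) − r = −(1/1.8197)·ln(365.473552/436.9373) − 0.0438 = 0.05434573
in basis points: 0.05434573 × 10⁴ = 543.4573 bp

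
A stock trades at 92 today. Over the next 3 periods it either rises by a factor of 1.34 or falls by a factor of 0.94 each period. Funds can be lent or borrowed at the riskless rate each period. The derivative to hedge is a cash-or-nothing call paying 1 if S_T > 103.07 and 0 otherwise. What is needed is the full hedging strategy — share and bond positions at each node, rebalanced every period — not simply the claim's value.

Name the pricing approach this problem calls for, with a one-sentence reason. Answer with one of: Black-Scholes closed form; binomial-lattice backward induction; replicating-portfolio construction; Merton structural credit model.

framework: replicating-portfolio construction

Key observation: what is demanded is not a single number but the (Δ, B) position at each node of the 1.34/0.94 tree starting at 92; constructing those positions is the replicating-portfolio method.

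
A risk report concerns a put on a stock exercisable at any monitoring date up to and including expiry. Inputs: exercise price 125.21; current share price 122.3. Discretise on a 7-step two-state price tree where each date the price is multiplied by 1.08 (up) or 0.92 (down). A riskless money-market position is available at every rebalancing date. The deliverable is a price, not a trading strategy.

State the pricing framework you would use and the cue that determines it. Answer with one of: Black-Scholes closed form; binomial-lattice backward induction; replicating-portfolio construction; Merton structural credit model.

Key observation: with exercise allowed before expiry on a discrete up/down model (7 steps from spot 122.3), the strike-125.21 put's value must be rolled back through the tree testing early exercise at each node.

framework: binomial-lattice backward induction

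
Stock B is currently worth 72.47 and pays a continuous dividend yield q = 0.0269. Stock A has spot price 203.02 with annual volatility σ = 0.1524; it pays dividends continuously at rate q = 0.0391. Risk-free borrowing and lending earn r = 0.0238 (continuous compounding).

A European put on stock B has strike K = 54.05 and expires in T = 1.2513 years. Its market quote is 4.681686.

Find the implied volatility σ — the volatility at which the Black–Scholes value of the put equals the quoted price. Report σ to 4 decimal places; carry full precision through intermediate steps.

sigma = 0.4232

At σ = 0.4232 the Black–Scholes value reproduces the quote:
σ√T = 0.4232·√1.2513 = 0.473398
d₁ = (ln(S/K) + (r−q+σ²/2)T) / (σ√T) = (ln(72.47/54.05) + (0.0238−0.0269+0.4232²/2)·1.2513) / 0.473398 = (0.293263 + 0.108174) / 0.473398 = 0.847990
d₂ = d₁ − σ√T = 0.847990 − 0.473398 = 0.374592
e^{−rT} = 0.970658
e^{−qT} = 0.966900
N(−d₁) = 0.198222,  N(−d₂) = 0.353982
V = K·e^{−rT}·N(−d₂) − S·e^{−qT}·N(−d₁) = 18.571327 − 13.889641 = 4.681686 (the observed quote) — the price is monotone increasing in volatility, hence this σ is the only solution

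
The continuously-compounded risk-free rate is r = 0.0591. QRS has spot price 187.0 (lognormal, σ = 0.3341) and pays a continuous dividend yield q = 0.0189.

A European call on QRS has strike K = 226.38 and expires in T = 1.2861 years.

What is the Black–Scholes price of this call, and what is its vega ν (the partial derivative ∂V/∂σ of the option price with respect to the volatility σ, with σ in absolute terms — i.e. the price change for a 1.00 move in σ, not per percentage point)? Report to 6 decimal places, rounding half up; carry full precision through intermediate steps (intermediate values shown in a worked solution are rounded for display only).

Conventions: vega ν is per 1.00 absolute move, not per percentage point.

price = 17.768877
ν = 81.267129

σ√T = 0.3341·√1.2861 = 0.378891
d₁ = (ln(S/K) + (r−q+σ²/2)T) / (σ√T) = (ln(187.0/226.38) + (0.0591−0.0189+0.3341²/2)·1.2861) / 0.378891 = (-0.191106 + 0.123480) / 0.378891 = -0.178485
d₂ = d₁ − σ√T = -0.178485 − 0.378891 = -0.557375
e^{−rT} = 0.926808
e^{−qT} = 0.975986
N(d₁) = 0.429171,  N(d₂) = 0.288636
Call price V = S·e^{−qT}·N(d₁) − K·e^{−rT}·N(d₂) = 78.327756 − 60.558879 = 17.768877
φ(d₁) = (1/√(2π))·e^{−d₁²/2} = 0.392638
ν = S·e^{−qT}·φ(d₁)·√T = 81.267129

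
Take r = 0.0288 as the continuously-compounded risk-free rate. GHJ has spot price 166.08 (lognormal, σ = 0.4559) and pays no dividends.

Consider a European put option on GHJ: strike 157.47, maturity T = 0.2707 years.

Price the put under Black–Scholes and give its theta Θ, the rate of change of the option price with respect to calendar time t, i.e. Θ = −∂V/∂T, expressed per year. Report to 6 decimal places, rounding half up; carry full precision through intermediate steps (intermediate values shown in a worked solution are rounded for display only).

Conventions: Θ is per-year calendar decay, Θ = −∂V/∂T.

σ√T = 0.4559·√0.2707 = 0.237199
d₁ = (ln(S/K) + (r+σ²/2)T) / (σ√T) = (ln(166.08/157.47) + (0.0288+0.4559²/2)·0.2707) / 0.237199 = (0.053235 + 0.035928) / 0.237199 = 0.375897
d₂ = d₁ − σ√T = 0.375897 − 0.237199 = 0.138698
e^{−rT} = 0.992234
N(−d₁) = 0.353497,  N(−d₂) = 0.444845
Put price V = K·e^{−rT}·N(−d₂) − S·N(−d₁) = 69.505676 − 58.708732 = 10.796944
φ(d₁) = (1/√(2π))·e^{−d₁²/2} = 0.371730
Θ = −S·φ(d₁)·σ/(2√T) + r·K·e^{−rT}·N(−d₂) = −27.048318 + 2.001763 = -25.046555

price = 10.796944
Θ = -25.046555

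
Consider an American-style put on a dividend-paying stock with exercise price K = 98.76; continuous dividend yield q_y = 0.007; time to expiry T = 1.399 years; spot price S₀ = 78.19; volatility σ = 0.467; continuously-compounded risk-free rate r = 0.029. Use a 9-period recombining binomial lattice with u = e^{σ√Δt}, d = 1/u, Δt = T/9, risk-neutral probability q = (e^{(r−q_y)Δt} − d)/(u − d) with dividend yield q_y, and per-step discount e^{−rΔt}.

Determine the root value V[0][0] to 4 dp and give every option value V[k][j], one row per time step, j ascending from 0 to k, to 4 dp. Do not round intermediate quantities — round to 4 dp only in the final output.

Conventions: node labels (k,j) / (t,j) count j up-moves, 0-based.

price = 29.3676
tree:
29.3676
36.9794 20.8381
45.2566 27.7533 13.0321
53.7548 35.8553 18.6403 6.6638
61.3231 44.7487 25.9045 10.4086 2.3914
67.6187 53.7548 34.7542 15.9074 4.1414 0.3880
72.8556 61.3231 44.6565 23.6242 7.1249 0.7262 0.0000
77.2118 67.6187 53.7548 33.7188 12.1630 1.3594 0.0000 0.0000
80.8355 72.8556 61.3231 44.6565 20.5700 2.5446 0.0000 0.0000 0.0000
83.8498 77.2118 67.6187 53.7548 33.7188 4.7630 0.0000 0.0000 0.0000 0.0000

params: Δt=0.15544 u=1.20216 d=0.83183 q=0.46335 e^(-rΔt)=0.99550
t_9 payoffs: 83.8498 77.2118 67.6187 53.7548 33.7188 4.7630 0.0000 0.0000 0.0000 0.0000
k=8: node(8,0) S=17.9245 payoff=80.8355 vs cont=80.4108 → 80.8355 [stop]  node(8,1) S=25.9044 payoff=72.8556 vs cont=72.4396 → 72.8556 [stop]  node(8,2) S=37.4369 payoff=61.3231 vs cont=60.9197 → 61.3231 [stop]  node(8,3) S=54.1035 payoff=44.6565 vs cont=44.2711 → 44.6565 [stop]  node(8,4) S=78.1900 payoff=20.5700 vs cont=20.2108 → 20.5700 [stop]  node(8,5) S=112.9997 payoff=0.0000 vs cont=2.5446 → 2.5446 [wait]  node(8,6) S=163.3063 payoff=0.0000 vs cont=0.0000 → 0.0000 [wait]  node(8,7) S=236.0092 payoff=0.0000 vs cont=0.0000 → 0.0000 [wait]  node(8,8) S=341.0789 payoff=0.0000 vs cont=0.0000 → 0.0000 [wait]
k=7: node(7,0) S=21.5482 payoff=77.2118 vs cont=76.7911 → 77.2118 [stop]  node(7,1) S=31.1413 payoff=67.6187 vs cont=67.2084 → 67.6187 [stop]  node(7,2) S=45.0052 payoff=53.7548 vs cont=53.3596 → 53.7548 [stop]  node(7,3) S=65.0412 payoff=33.7188 vs cont=33.3454 → 33.7188 [stop]  node(7,4) S=93.9970 payoff=4.7630 vs cont=12.1630 → 12.1630 [wait]  node(7,5) S=135.8439 payoff=0.0000 vs cont=1.3594 → 1.3594 [wait]  node(7,6) S=196.3206 payoff=0.0000 vs cont=0.0000 → 0.0000 [wait]  node(7,7) S=283.7212 payoff=0.0000 vs cont=0.0000 → 0.0000 [wait]
k=6: node(6,0) S=25.9044 payoff=72.8556 vs cont=72.4396 → 72.8556 [stop]  node(6,1) S=37.4369 payoff=61.3231 vs cont=60.9197 → 61.3231 [stop]  node(6,2) S=54.1035 payoff=44.6565 vs cont=44.2711 → 44.6565 [stop]  node(6,3) S=78.1900 payoff=20.5700 vs cont=23.6242 → 23.6242 [wait]  node(6,4) S=112.9997 payoff=0.0000 vs cont=7.1249 → 7.1249 [wait]  node(6,5) S=163.3063 payoff=0.0000 vs cont=0.7262 → 0.7262 [wait]  node(6,6) S=236.0092 payoff=0.0000 vs cont=0.0000 → 0.0000 [wait]
k=5: node(5,0) S=31.1413 payoff=67.6187 vs cont=67.2084 → 67.6187 [stop]  node(5,1) S=45.0052 payoff=53.7548 vs cont=53.3596 → 53.7548 [stop]  node(5,2) S=65.0412 payoff=33.7188 vs cont=34.7542 → 34.7542 [wait]  node(5,3) S=93.9970 payoff=4.7630 vs cont=15.9074 → 15.9074 [wait]  node(5,4) S=135.8439 payoff=0.0000 vs cont=4.1414 → 4.1414 [wait]  node(5,5) S=196.3206 payoff=0.0000 vs cont=0.3880 → 0.3880 [wait]
k=4: node(4,0) S=37.4369 payoff=61.3231 vs cont=60.9197 → 61.3231 [stop]  node(4,1) S=54.1035 payoff=44.6565 vs cont=44.7487 → 44.7487 [wait]  node(4,2) S=78.1900 payoff=20.5700 vs cont=25.9045 → 25.9045 [wait]  node(4,3) S=112.9997 payoff=0.0000 vs cont=10.4086 → 10.4086 [wait]  node(4,4) S=163.3063 payoff=0.0000 vs cont=2.3914 → 2.3914 [wait]
k=3: node(3,0) S=45.0052 payoff=53.7548 vs cont=53.4021 → 53.7548 [stop]  node(3,1) S=65.0412 payoff=33.7188 vs cont=35.8553 → 35.8553 [wait]  node(3,2) S=93.9970 payoff=4.7630 vs cont=18.6403 → 18.6403 [wait]  node(3,3) S=135.8439 payoff=0.0000 vs cont=6.6638 → 6.6638 [wait]
k=2: node(2,0) S=54.1035 payoff=44.6565 vs cont=45.2566 → 45.2566 [wait]  node(2,1) S=78.1900 payoff=20.5700 vs cont=27.7533 → 27.7533 [wait]  node(2,2) S=112.9997 payoff=0.0000 vs cont=13.0321 → 13.0321 [wait]
k=1: node(1,0) S=65.0412 payoff=33.7188 vs cont=36.9794 → 36.9794 [wait]  node(1,1) S=93.9970 payoff=4.7630 vs cont=20.8381 → 20.8381 [wait]
k=0: node(0,0) S=78.1900 payoff=20.5700 vs cont=29.3676 → 29.3676 [wait]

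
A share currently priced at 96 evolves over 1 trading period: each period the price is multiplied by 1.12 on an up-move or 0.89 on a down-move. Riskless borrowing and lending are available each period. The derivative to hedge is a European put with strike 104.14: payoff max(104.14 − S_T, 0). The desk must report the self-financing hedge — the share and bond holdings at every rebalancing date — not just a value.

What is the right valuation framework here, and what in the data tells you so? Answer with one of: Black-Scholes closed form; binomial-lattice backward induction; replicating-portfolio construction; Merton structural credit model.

framework: replicating-portfolio construction

Key observation: since the answer must list Δ and B at each node of the 1.12/0.89 lattice on 96, the replicating-portfolio method — solving the two-state system at every node — is the one that applies.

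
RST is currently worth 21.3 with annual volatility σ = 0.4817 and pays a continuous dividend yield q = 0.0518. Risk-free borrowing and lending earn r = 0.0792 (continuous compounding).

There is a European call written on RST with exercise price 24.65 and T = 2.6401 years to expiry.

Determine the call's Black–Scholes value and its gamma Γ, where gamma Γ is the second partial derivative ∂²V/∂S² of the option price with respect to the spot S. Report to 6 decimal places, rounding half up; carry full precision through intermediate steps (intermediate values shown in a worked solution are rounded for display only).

σ√T = 0.4817·√2.6401 = 0.782685
d₁ = (ln(S/K) + (r−q+σ²/2)T) / (σ√T) = (ln(21.3/24.65) + (0.0792−0.0518+0.4817²/2)·2.6401) / 0.782685 = (-0.146070 + 0.378636) / 0.782685 = 0.297140
d₂ = d₁ − σ√T = 0.297140 − 0.782685 = -0.485545
e^{−rT} = 0.811317
e^{−qT} = 0.872182
N(d₁) = 0.616820,  N(d₂) = 0.313645
Call price V = S·e^{−qT}·N(d₁) − K·e^{−rT}·N(d₂) = 11.458959 − 6.272575 = 5.186384
φ(d₁) = (1/√(2π))·e^{−d₁²/2} = 0.381714
Γ = e^{−qT}·φ(d₁) / (S·σ·√T) = 0.019970

price = 5.186384
Γ = 0.019970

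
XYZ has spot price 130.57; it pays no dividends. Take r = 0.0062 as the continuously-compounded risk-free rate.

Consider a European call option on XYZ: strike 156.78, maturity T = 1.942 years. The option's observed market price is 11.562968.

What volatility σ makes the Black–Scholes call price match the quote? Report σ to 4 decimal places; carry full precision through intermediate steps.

sigma = 0.2743

At σ = 0.2743 the Black–Scholes value reproduces the quote:
σ√T = 0.2743·√1.942 = 0.382253
d₁ = (ln(S/K) + (r+σ²/2)T) / (σ√T) = (ln(130.57/156.78) + (0.0062+0.2743²/2)·1.942) / 0.382253 = (-0.182934 + 0.085099) / 0.382253 = -0.255944
d₂ = d₁ − σ√T = -0.255944 − 0.382253 = -0.638196
e^{−rT} = 0.988032
N(d₁) = 0.398997,  N(d₂) = 0.261673
V = S·N(d₁) − K·e^{−rT}·N(d₂) = 52.097057 − 40.534088 = 11.562968 (the quoted price), and the Black–Scholes price is strictly increasing in σ, so σ is unique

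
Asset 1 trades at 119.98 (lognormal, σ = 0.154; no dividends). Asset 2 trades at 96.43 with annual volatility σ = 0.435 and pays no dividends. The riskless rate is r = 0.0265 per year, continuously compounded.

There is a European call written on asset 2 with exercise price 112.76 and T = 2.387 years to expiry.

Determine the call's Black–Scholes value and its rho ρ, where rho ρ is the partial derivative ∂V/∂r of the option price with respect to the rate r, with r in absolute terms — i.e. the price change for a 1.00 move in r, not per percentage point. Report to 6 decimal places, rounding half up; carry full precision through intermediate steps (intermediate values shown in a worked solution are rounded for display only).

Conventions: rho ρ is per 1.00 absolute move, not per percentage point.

price = 22.152018
ρ = 80.220024

σ√T = 0.435·√2.387 = 0.672071
d₁ = (ln(S/K) + (r+σ²/2)T) / (σ√T) = (ln(96.43/112.76) + (0.0265+0.435²/2)·2.387) / 0.672071 = (-0.156444 + 0.289096) / 0.672071 = 0.197377
d₂ = d₁ − σ√T = 0.197377 − 0.672071 = -0.474695
e^{−rT} = 0.938704
N(d₁) = 0.578234,  N(d₂) = 0.317502
Call price V = S·N(d₁) − K·e^{−rT}·N(d₂) = 55.759067 − 33.607048 = 22.152018
ρ = K·T·e^{−rT}·N(d₂) = 80.220024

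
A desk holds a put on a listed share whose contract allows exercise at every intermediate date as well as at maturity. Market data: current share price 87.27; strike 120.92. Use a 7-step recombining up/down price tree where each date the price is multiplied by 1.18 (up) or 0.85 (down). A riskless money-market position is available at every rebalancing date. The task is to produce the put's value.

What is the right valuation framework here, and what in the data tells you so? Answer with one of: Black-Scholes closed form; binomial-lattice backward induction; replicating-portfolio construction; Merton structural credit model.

Key observation: the exercise right at every one of the 7 steps is what matters: each node needs max(120.92 − S, continuation), which only the stepwise tree valuation starting from spot 87.27 delivers.

framework: binomial-lattice backward induction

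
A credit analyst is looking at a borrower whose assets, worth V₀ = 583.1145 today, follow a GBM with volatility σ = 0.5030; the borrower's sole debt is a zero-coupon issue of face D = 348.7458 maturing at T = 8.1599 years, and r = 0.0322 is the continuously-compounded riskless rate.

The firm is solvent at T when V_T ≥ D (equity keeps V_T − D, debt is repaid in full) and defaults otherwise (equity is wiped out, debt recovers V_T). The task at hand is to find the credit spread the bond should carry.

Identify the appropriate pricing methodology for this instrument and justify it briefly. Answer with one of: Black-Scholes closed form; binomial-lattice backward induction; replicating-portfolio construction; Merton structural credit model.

framework: Merton structural credit model

Key observation: the question is about default risk generated by asset-value dynamics against a debt face of 348.7458 — the structural framework prices exactly that.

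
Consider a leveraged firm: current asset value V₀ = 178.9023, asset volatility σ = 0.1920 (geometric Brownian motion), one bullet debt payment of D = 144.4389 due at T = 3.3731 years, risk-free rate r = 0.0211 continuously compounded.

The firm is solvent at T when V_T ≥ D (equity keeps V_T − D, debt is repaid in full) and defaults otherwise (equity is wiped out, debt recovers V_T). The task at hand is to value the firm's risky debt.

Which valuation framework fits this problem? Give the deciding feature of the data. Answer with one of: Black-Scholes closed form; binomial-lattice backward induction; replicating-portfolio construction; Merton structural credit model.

framework: Merton structural credit model

Key observation: the asked-for credit quantity lives on the firm's capital structure — asset value, asset volatility, debt face 144.4389 — which is the structural model's domain.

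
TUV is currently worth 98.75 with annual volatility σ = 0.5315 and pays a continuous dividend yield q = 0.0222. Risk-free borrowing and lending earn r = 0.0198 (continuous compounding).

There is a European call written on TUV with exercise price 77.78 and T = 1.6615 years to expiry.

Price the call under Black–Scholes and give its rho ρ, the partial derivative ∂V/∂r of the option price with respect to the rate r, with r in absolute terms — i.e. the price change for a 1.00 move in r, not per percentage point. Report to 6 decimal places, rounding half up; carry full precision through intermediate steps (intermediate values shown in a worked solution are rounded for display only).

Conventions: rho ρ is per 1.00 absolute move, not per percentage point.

price = 34.068747
ρ = 62.527454

σ√T = 0.5315·√1.6615 = 0.685099
d₁ = (ln(S/K) + (r−q+σ²/2)T) / (σ√T) = (ln(98.75/77.78) + (0.0198−0.0222+0.5315²/2)·1.6615) / 0.685099 = (0.238707 + 0.230693) / 0.685099 = 0.685156
d₂ = d₁ − σ√T = 0.685156 − 0.685099 = 0.000057
e^{−rT} = 0.967638
e^{−qT} = 0.963787
N(d₁) = 0.753377,  N(d₂) = 0.500023
Call price V = S·e^{−qT}·N(d₁) − K·e^{−rT}·N(d₂) = 71.701882 − 37.633135 = 34.068747
ρ = K·T·e^{−rT}·N(d₂) = 62.527454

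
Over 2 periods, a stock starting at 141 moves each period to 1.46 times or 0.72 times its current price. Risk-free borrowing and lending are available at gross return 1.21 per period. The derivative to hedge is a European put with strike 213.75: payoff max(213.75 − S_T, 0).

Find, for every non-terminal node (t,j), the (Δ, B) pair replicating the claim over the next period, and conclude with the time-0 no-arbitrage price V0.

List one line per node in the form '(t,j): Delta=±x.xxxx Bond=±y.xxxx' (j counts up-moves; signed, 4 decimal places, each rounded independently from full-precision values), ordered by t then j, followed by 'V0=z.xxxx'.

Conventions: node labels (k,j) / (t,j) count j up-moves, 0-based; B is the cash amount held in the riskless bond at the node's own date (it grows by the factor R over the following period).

The replicating-portfolio and risk-neutral prices coincide; use p* = (1.21−0.72)/(1.46−0.72) = 0.6622 for the latter.
Expiry values: V(2,0)=140.6556, V(2,1)=65.5308, V(2,2)=0.0000
(1,0): S=101.5200. Δ = (V_up−V_dn)/(S_up−S_dn) = (65.5308−140.6556)/(148.2192−73.0944) = -1.0000. V = [p*·65.5308 + (1−p*)·140.6556]/1.21 = 75.1329. B = V − Δ·S = 176.6529.
(1,1): S=205.8600. Δ = (V_up−V_dn)/(S_up−S_dn) = (0.0000−65.5308)/(300.5556−148.2192) = -0.4302. V = [p*·0.0000 + (1−p*)·65.5308]/1.21 = 18.2965. B = V − Δ·S = 106.8517.
(0,0): S=141.0000. Δ = (V_up−V_dn)/(S_up−S_dn) = (18.2965−75.1329)/(205.8600−101.5200) = -0.5447. V = [p*·18.2965 + (1−p*)·75.1329]/1.21 = 30.9901. B = V − Δ·S = 107.7960.
Verification: the root portfolio costs Δ(0,0)·S0 + B(0,0) = 30.9901, matching V0.

(0,0): Delta=-0.5447 Bond=107.7960
(1,0): Delta=-1.0000 Bond=176.6529
(1,1): Delta=-0.4302 Bond=106.8517
V0=30.9901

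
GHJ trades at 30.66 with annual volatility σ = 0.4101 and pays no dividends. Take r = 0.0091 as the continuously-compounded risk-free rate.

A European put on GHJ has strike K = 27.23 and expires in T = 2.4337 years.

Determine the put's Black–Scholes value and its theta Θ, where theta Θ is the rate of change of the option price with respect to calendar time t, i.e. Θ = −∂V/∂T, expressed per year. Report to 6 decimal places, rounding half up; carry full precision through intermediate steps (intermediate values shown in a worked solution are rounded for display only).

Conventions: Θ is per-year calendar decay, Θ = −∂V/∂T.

σ√T = 0.4101·√2.4337 = 0.639769
d₁ = (ln(S/K) + (r+σ²/2)T) / (σ√T) = (ln(30.66/27.23) + (0.0091+0.4101²/2)·2.4337) / 0.639769 = (0.118640 + 0.226799) / 0.639769 = 0.539942
d₂ = d₁ − σ√T = 0.539942 − 0.639769 = -0.099827
e^{−rT} = 0.978097
N(−d₁) = 0.294618,  N(−d₂) = 0.539759
Put price V = K·e^{−rT}·N(−d₂) − S·N(−d₁) = 14.375713 − 9.032999 = 5.342714
φ(d₁) = (1/√(2π))·e^{−d₁²/2} = 0.344829
Θ = −S·φ(d₁)·σ/(2√T) + r·K·e^{−rT}·N(−d₂) = −1.389638 + 0.130819 = -1.258819

price = 5.342714
Θ = -1.258819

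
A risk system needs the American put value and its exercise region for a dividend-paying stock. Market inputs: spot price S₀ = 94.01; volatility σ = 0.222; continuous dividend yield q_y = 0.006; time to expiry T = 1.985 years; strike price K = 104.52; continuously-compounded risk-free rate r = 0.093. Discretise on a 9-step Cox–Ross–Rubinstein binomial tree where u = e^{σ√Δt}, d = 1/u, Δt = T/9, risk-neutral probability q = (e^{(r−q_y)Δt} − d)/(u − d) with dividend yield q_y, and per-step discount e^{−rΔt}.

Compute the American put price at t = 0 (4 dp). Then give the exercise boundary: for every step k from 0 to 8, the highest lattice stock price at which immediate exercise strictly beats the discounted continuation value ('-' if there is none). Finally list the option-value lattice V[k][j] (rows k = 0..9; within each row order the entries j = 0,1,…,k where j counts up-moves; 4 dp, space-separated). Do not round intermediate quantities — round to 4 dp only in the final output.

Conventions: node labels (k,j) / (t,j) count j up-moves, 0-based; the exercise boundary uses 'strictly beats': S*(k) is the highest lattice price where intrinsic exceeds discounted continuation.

params: Δt=0.22056 u=1.10989 d=0.90099 q=0.56670 e^(-rΔt)=0.97970
t_9 payoffs: 67.7356 59.2071 48.7013 35.7598 19.8177 0.1795 0.0000 0.0000 0.0000 0.0000
t_8: node(8,0) S=40.8265 payoff=63.6935 vs cont=61.6254 → 63.6935 [stop]  node(8,1) S=50.2922 payoff=54.2278 vs cont=52.1723 → 54.2278 [stop]  node(8,2) S=61.9524 payoff=42.5676 vs cont=40.5275 → 42.5676 [stop]  node(8,3) S=76.3161 payoff=28.2039 vs cont=26.1828 → 28.2039 [stop]  node(8,4) S=94.0100 payoff=10.5100 vs cont=8.5123 → 10.5100 [stop]  node(8,5) S=115.8062 payoff=0.0000 vs cont=0.0762 → 0.0762 [wait]  node(8,6) S=142.6559 payoff=0.0000 vs cont=0.0000 → 0.0000 [wait]  node(8,7) S=175.7307 payoff=0.0000 vs cont=0.0000 → 0.0000 [wait]  node(8,8) S=216.4739 payoff=0.0000 vs cont=0.0000 → 0.0000 [wait]  ⇒ S*(8)=94.0100
t_7: node(7,0) S=45.3129 payoff=59.2071 vs cont=57.1450 → 59.2071 [stop]  node(7,1) S=55.8187 payoff=48.7013 vs cont=46.6531 → 48.7013 [stop]  node(7,2) S=68.7602 payoff=35.7598 vs cont=33.7287 → 35.7598 [stop]  node(7,3) S=84.7023 payoff=19.8177 vs cont=17.8077 → 19.8177 [stop]  node(7,4) S=104.3405 payoff=0.1795 vs cont=4.5038 → 4.5038 [wait]  node(7,5) S=128.5319 payoff=0.0000 vs cont=0.0323 → 0.0323 [wait]  node(7,6) S=158.3320 payoff=0.0000 vs cont=0.0000 → 0.0000 [wait]  node(7,7) S=195.0413 payoff=0.0000 vs cont=0.0000 → 0.0000 [wait]  ⇒ S*(7)=84.7023
t_6: node(6,0) S=50.2922 payoff=54.2278 vs cont=52.1723 → 54.2278 [stop]  node(6,1) S=61.9524 payoff=42.5676 vs cont=40.5275 → 42.5676 [stop]  node(6,2) S=76.3161 payoff=28.2039 vs cont=26.1828 → 28.2039 [stop]  node(6,3) S=94.0100 payoff=10.5100 vs cont=10.9131 → 10.9131 [wait]  node(6,4) S=115.8062 payoff=0.0000 vs cont=1.9298 → 1.9298 [wait]  node(6,5) S=142.6559 payoff=0.0000 vs cont=0.0137 → 0.0137 [wait]  node(6,6) S=175.7307 payoff=0.0000 vs cont=0.0000 → 0.0000 [wait]  ⇒ S*(6)=76.3161
t_5: node(5,0) S=55.8187 payoff=48.7013 vs cont=46.6531 → 48.7013 [stop]  node(5,1) S=68.7602 payoff=35.7598 vs cont=33.7287 → 35.7598 [stop]  node(5,2) S=84.7023 payoff=19.8177 vs cont=18.0315 → 19.8177 [stop]  node(5,3) S=104.3405 payoff=0.1795 vs cont=5.7041 → 5.7041 [wait]  node(5,4) S=128.5319 payoff=0.0000 vs cont=0.8268 → 0.8268 [wait]  node(5,5) S=158.3320 payoff=0.0000 vs cont=0.0058 → 0.0058 [wait]  ⇒ S*(5)=84.7023
t_4: node(4,0) S=61.9524 payoff=42.5676 vs cont=40.5275 → 42.5676 [stop]  node(4,1) S=76.3161 payoff=28.2039 vs cont=26.1828 → 28.2039 [stop]  node(4,2) S=94.0100 payoff=10.5100 vs cont=11.5795 → 11.5795 [wait]  node(4,3) S=115.8062 payoff=0.0000 vs cont=2.8804 → 2.8804 [wait]  node(4,4) S=142.6559 payoff=0.0000 vs cont=0.3542 → 0.3542 [wait]  ⇒ S*(4)=76.3161
t_3: node(3,0) S=68.7602 payoff=35.7598 vs cont=33.7287 → 35.7598 [stop]  node(3,1) S=84.7023 payoff=19.8177 vs cont=18.4015 → 19.8177 [stop]  node(3,2) S=104.3405 payoff=0.1795 vs cont=6.5147 → 6.5147 [wait]  node(3,3) S=128.5319 payoff=0.0000 vs cont=1.4194 → 1.4194 [wait]  ⇒ S*(3)=84.7023
t_2: node(2,0) S=76.3161 payoff=28.2039 vs cont=26.1828 → 28.2039 [stop]  node(2,1) S=94.0100 payoff=10.5100 vs cont=12.0296 → 12.0296 [wait]  node(2,2) S=115.8062 payoff=0.0000 vs cont=3.5536 → 3.5536 [wait]  ⇒ S*(2)=76.3161
t_1: node(1,0) S=84.7023 payoff=19.8177 vs cont=18.6514 → 19.8177 [stop]  node(1,1) S=104.3405 payoff=0.1795 vs cont=7.0795 → 7.0795 [wait]  ⇒ S*(1)=84.7023
t_0: node(0,0) S=94.0100 payoff=10.5100 vs cont=12.3431 → 12.3431 [wait]  ⇒ S*(0)=-

price = 12.3431
boundary = - 84.7023 76.3161 84.7023 76.3161 84.7023 76.3161 84.7023 94.0100
tree:
12.3431
19.8177 7.0795
28.2039 12.0296 3.5536
35.7598 19.8177 6.5147 1.4194
42.5676 28.2039 11.5795 2.8804 0.3542
48.7013 35.7598 19.8177 5.7041 0.8268 0.0058
54.2278 42.5676 28.2039 10.9131 1.9298 0.0137 0.0000
59.2071 48.7013 35.7598 19.8177 4.5038 0.0323 0.0000 0.0000
63.6935 54.2278 42.5676 28.2039 10.5100 0.0762 0.0000 0.0000 0.0000
67.7356 59.2071 48.7013 35.7598 19.8177 0.1795 0.0000 0.0000 0.0000 0.0000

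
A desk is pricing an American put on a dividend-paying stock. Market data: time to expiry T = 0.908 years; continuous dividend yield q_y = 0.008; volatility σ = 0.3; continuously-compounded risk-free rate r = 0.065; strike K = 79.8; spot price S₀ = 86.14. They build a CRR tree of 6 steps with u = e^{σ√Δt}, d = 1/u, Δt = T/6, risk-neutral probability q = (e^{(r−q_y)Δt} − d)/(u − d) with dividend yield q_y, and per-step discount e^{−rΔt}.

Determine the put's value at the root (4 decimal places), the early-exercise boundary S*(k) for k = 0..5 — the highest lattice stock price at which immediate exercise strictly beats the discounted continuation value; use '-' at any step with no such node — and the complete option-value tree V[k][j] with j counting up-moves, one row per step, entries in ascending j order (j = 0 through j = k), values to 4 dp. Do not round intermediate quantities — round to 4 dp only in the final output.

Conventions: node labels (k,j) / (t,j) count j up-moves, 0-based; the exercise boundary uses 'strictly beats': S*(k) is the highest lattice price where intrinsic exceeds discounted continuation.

Δt=0.15133, u=1.12379, d=0.88985, q=0.50789, disc=e^(-rΔt)=0.99021
k=6 terminal: V=max(K-S,0) → 37.0339 25.7908 11.5918 0.0000 0.0000 0.0000 0.0000
k=5: j=0 S=48.0600 intr=31.7400 cont=31.0170 V=31.7400[EX]; j=1 S=60.6949 intr=19.1051 cont=18.3974 V=19.1051[EX]; j=2 S=76.6515 intr=3.1485 cont=5.6486 V=5.6486[hold]; j=3 S=96.8031 intr=0.0000 cont=0.0000 V=0.0000[hold]; j=4 S=122.2524 intr=0.0000 cont=0.0000 V=0.0000[hold]; j=5 S=154.3924 intr=0.0000 cont=0.0000 V=0.0000[hold]  S*(5)=60.6949
k=4: j=0 S=54.0092 intr=25.7908 cont=25.0750 V=25.7908[EX]; j=1 S=68.2082 intr=11.5918 cont=12.1506 V=12.1506[hold]; j=2 S=86.1400 intr=0.0000 cont=2.7525 V=2.7525[hold]; j=3 S=108.7861 intr=0.0000 cont=0.0000 V=0.0000[hold]; j=4 S=137.3858 intr=0.0000 cont=0.0000 V=0.0000[hold]  S*(4)=54.0092
k=3: j=0 S=60.6949 intr=19.1051 cont=18.6784 V=19.1051[EX]; j=1 S=76.6515 intr=3.1485 cont=7.3052 V=7.3052[hold]; j=2 S=96.8031 intr=0.0000 cont=1.3413 V=1.3413[hold]; j=3 S=122.2524 intr=0.0000 cont=0.0000 V=0.0000[hold]  S*(3)=60.6949
k=2: j=0 S=68.2082 intr=11.5918 cont=12.9837 V=12.9837[hold]; j=1 S=86.1400 intr=0.0000 cont=4.2343 V=4.2343[hold]; j=2 S=108.7861 intr=0.0000 cont=0.6536 V=0.6536[hold]  S*(2)=-
k=1: j=0 S=76.6515 intr=3.1485 cont=8.4564 V=8.4564[hold]; j=1 S=96.8031 intr=0.0000 cont=2.3921 V=2.3921[hold]  S*(1)=-
k=0: j=0 S=86.1400 intr=0.0000 cont=5.3238 V=5.3238[hold]  S*(0)=-

price = 5.3238
boundary = - - - 60.6949 54.0092 60.6949
tree:
5.3238
8.4564 2.3921
12.9837 4.2343 0.6536
19.1051 7.3052 1.3413 0.0000
25.7908 12.1506 2.7525 0.0000 0.0000
31.7400 19.1051 5.6486 0.0000 0.0000 0.0000
37.0339 25.7908 11.5918 0.0000 0.0000 0.0000 0.0000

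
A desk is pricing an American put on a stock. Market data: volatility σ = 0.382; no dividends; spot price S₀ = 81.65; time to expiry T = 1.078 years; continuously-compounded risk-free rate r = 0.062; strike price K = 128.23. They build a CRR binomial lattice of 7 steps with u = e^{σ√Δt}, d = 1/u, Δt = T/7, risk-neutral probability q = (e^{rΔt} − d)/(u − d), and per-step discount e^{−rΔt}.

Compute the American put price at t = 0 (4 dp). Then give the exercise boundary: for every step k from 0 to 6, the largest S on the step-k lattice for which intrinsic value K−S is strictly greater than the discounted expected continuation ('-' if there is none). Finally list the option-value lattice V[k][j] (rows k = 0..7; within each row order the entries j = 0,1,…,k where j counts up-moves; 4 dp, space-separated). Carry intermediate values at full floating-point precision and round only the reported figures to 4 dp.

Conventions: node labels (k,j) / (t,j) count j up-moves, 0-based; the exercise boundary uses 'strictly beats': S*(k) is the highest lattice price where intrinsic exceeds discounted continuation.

params: Δt=0.15400 u=1.16173 d=0.86079 q=0.49447 e^(-rΔt)=0.99050
t_7 payoffs: 99.6391 89.6435 76.1532 57.9467 33.3750 0.2128 0.0000 0.0000
t_6: node(6,0) S=33.2148 payoff=95.0152 vs cont=93.7967 → 95.0152 [stop]  node(6,1) S=44.8270 payoff=83.4030 vs cont=82.1845 → 83.4030 [stop]  node(6,2) S=60.4990 payoff=67.7310 vs cont=66.5125 → 67.7310 [stop]  node(6,3) S=81.6500 payoff=46.5800 vs cont=45.3615 → 46.5800 [stop]  node(6,4) S=110.1956 payoff=18.0344 vs cont=16.8159 → 18.0344 [stop]  node(6,5) S=148.7210 payoff=0.0000 vs cont=0.1065 → 0.1065 [wait]  node(6,6) S=200.7153 payoff=0.0000 vs cont=0.0000 → 0.0000 [wait]  ⇒ S*(6)=110.1956
t_5: node(5,0) S=38.5865 payoff=89.6435 vs cont=88.4249 → 89.6435 [stop]  node(5,1) S=52.0768 payoff=76.1532 vs cont=74.9347 → 76.1532 [stop]  node(5,2) S=70.2833 payoff=57.9467 vs cont=56.7282 → 57.9467 [stop]  node(5,3) S=94.8550 payoff=33.3750 vs cont=32.1565 → 33.3750 [stop]  node(5,4) S=128.0172 payoff=0.2128 vs cont=9.0824 → 9.0824 [wait]  node(5,5) S=172.7732 payoff=0.0000 vs cont=0.0534 → 0.0534 [wait]  ⇒ S*(5)=94.8550
t_4: node(4,0) S=44.8270 payoff=83.4030 vs cont=82.1845 → 83.4030 [stop]  node(4,1) S=60.4990 payoff=67.7310 vs cont=66.5125 → 67.7310 [stop]  node(4,2) S=81.6500 payoff=46.5800 vs cont=45.3615 → 46.5800 [stop]  node(4,3) S=110.1956 payoff=18.0344 vs cont=21.1600 → 21.1600 [wait]  node(4,4) S=148.7210 payoff=0.0000 vs cont=4.5739 → 4.5739 [wait]  ⇒ S*(4)=81.6500
t_3: node(3,0) S=52.0768 payoff=76.1532 vs cont=74.9347 → 76.1532 [stop]  node(3,1) S=70.2833 payoff=57.9467 vs cont=56.7282 → 57.9467 [stop]  node(3,2) S=94.8550 payoff=33.3750 vs cont=33.6873 → 33.6873 [wait]  node(3,3) S=128.0172 payoff=0.2128 vs cont=12.8355 → 12.8355 [wait]  ⇒ S*(3)=70.2833
t_2: node(2,0) S=60.4990 payoff=67.7310 vs cont=66.5125 → 67.7310 [stop]  node(2,1) S=81.6500 payoff=46.5800 vs cont=45.5145 → 46.5800 [stop]  node(2,2) S=110.1956 payoff=18.0344 vs cont=23.1545 → 23.1545 [wait]  ⇒ S*(2)=81.6500
t_1: node(1,0) S=70.2833 payoff=57.9467 vs cont=56.7282 → 57.9467 [stop]  node(1,1) S=94.8550 payoff=33.3750 vs cont=34.6642 → 34.6642 [wait]  ⇒ S*(1)=70.2833
t_0: node(0,0) S=81.6500 payoff=46.5800 vs cont=45.9929 → 46.5800 [stop]  ⇒ S*(0)=81.6500

price = 46.5800
boundary = 81.6500 70.2833 81.6500 70.2833 81.6500 94.8550 110.1956
tree:
46.5800
57.9467 34.6642
67.7310 46.5800 23.1545
76.1532 57.9467 33.6873 12.8355
83.4030 67.7310 46.5800 21.1600 4.5739
89.6435 76.1532 57.9467 33.3750 9.0824 0.0534
95.0152 83.4030 67.7310 46.5800 18.0344 0.1065 0.0000
99.6391 89.6435 76.1532 57.9467 33.3750 0.2128 0.0000 0.0000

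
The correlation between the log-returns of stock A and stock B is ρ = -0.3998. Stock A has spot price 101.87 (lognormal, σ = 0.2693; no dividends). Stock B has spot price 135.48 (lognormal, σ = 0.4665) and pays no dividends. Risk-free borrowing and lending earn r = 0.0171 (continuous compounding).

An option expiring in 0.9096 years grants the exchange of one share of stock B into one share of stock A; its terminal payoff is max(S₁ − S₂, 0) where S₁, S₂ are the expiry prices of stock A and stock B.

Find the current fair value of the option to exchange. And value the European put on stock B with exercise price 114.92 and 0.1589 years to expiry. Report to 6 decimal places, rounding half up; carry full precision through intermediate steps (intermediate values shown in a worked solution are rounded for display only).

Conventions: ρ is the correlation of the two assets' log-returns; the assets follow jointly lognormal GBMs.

σ_eff = √(σ₁² + σ₂² − 2ρσ₁σ₂) = √(0.2693² + 0.4665² − 2·-0.3998·0.2693·0.4665) = 0.624978
d₁ = (ln(S₁/S₂) + (q₂ − q₁ + σ_eff²/2)T) / (σ_eff√T) = (ln(101.87/135.48) + (0.0 − 0.0 + 0.195299)·0.9096) / 0.596060 = -0.180322
d₂ = d₁ − σ_eff√T = -0.180322 − 0.596060 = -0.776382
N(d₁) = 0.428450,  N(d₂) = 0.218762
V = S₁·e^{−q₁T}·N(d₁) − S₂·e^{−q₂T}·N(d₂) = 43.646176 − 29.637834 = 14.008342
[vanilla: stock B put K=114.92]
σ√T = 0.4665·√0.1589 = 0.185957
d₁ = (ln(S/K) + (r+σ²/2)T) / (σ√T) = (ln(135.48/114.92) + (0.0171+0.4665²/2)·0.1589) / 0.185957 = (0.164588 + 0.020007) / 0.185957 = 0.992674
d₂ = d₁ − σ√T = 0.992674 − 0.185957 = 0.806716
e^{−rT} = 0.997286
N(−d₁) = 0.160435,  N(−d₂) = 0.209915
price = K·e^{−rT}·N(−d₂) − S·N(−d₁) = 24.057973 − 21.735667 = 2.322306

exchange price = 14.008342
price(stock B put K=114.92) = 2.322306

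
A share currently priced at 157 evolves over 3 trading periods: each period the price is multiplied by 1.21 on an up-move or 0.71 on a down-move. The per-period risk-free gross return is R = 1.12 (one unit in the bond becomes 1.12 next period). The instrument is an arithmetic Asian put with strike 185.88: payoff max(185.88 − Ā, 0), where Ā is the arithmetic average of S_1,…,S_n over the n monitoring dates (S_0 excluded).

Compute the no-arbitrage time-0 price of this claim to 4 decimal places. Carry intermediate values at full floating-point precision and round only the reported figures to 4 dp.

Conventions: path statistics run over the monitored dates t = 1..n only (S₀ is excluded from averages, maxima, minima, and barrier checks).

Under the martingale measure an up-move has probability p* = 0.8200; value the claim as the probability-weighted average of per-path payoffs, discounted 3 periods at R = 1.12.
Enumerate all 2^3 = 8 price paths (U = up ×1.21, D = down ×0.71); each path with k up-moves has probability p*^k·(1−p*)^(3−k).
DDD: Ā=82.2686, payoff=103.6114, prob=0.005832
UDD: Ā=140.2042, payoff=45.6758, prob=0.026568
DUD: Ā=114.0375, payoff=71.8425, prob=0.026568
UUD: Ā=194.3456, payoff=0.0000, prob=0.121032
DDU: Ā=95.4592, payoff=90.4208, prob=0.026568
UDU: Ā=162.6840, payoff=23.1960, prob=0.121032
DUU: Ā=136.5173, payoff=49.3627, prob=0.121032
UUU: Ā=232.6563, payoff=0.0000, prob=0.551368
Price = Σ prob·payoff / R^3 = 14.910714 / 1.404928 = 10.6132

price = 10.6132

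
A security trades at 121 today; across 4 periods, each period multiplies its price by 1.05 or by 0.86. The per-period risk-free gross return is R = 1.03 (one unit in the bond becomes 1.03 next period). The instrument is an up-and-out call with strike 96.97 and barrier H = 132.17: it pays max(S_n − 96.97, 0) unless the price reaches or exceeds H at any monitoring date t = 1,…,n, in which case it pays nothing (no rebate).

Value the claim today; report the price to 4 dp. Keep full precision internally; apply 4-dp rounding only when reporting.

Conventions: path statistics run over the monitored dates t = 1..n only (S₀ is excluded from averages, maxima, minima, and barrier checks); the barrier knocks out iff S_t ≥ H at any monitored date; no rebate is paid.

price = 3.2143

With p* = (R−d)/(u−d) = 0.8947, sum probability × payoff across the paths and divide by R^4.
Enumerate all 2^4 = 16 price paths (U = up ×1.05, D = down ×0.86); each path with k up-moves has probability p*^k·(1−p*)^(4−k).
DDDD: M=104.0600, payoff=0.0000, prob=0.000123
UDDD: M=127.0500, payoff=0.0000, prob=0.001044
DUDD: M=109.2630, payoff=0.0000, prob=0.001044
UUDD: M=133.4025, payoff=0.0000, prob=0.008870
DDUD: M=104.0600, payoff=0.0000, prob=0.001044
UDUD: M=127.0500, payoff=1.6945, prob=0.008870
DUUD: M=114.7262, payoff=1.6945, prob=0.008870
UUUD: M=140.0726, payoff=0.0000, prob=0.075398
DDDU: M=104.0600, payoff=0.0000, prob=0.001044
UDDU: M=127.0500, payoff=1.6945, prob=0.008870
DUDU: M=109.2630, payoff=1.6945, prob=0.008870
UUDU: M=133.4025, payoff=0.0000, prob=0.075398
DDUU: M=104.0600, payoff=1.6945, prob=0.008870
UDUU: M=127.0500, payoff=23.4925, prob=0.075398
DUUU: M=120.4625, payoff=23.4925, prob=0.075398
UUUU: M=147.0763, payoff=0.0000, prob=0.640887
Price = Σ prob·payoff / R^4 = 3.617743 / 1.125509 = 3.2143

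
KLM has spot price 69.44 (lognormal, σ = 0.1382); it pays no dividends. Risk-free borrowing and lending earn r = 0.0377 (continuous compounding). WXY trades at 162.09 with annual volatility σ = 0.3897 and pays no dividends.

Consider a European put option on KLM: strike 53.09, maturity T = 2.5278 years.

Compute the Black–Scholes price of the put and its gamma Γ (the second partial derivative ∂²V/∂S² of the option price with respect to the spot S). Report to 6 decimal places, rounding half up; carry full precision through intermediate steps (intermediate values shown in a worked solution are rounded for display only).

σ√T = 0.1382·√2.5278 = 0.219725
d₁ = (ln(S/K) + (r+σ²/2)T) / (σ√T) = (ln(69.44/53.09) + (0.0377+0.1382²/2)·2.5278) / 0.219725 = (0.268474 + 0.119438) / 0.219725 = 1.765444
d₂ = d₁ − σ√T = 1.765444 − 0.219725 = 1.545719
e^{−rT} = 0.909102
N(−d₁) = 0.038745,  N(−d₂) = 0.061086
Put price V = K·e^{−rT}·N(−d₂) − S·N(−d₁) = 2.948280 − 2.690425 = 0.257855
φ(d₁) = (1/√(2π))·e^{−d₁²/2} = 0.083967
Γ = φ(d₁) / (S·σ·√T) = 0.005503

price = 0.257855
Γ = 0.005503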